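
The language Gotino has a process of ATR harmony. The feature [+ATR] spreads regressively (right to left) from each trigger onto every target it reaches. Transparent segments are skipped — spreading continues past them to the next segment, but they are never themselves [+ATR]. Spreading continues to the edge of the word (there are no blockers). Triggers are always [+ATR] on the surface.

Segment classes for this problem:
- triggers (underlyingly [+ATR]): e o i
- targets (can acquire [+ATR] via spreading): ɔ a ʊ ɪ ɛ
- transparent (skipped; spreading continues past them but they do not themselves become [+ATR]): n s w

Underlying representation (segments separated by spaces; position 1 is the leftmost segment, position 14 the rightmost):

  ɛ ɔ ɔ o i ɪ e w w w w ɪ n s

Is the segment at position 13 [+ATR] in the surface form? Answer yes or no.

From /o/ at 4 leftward: 3 /ɔ/ → [+ATR]; 2 /ɔ/ → [+ATR]; 1 /ɛ/ → [+ATR]; word edge.
From /i/ at 5 leftward: 4 /o/ is itself a trigger — this domain ends here.
From /e/ at 7 leftward: 6 /ɪ/ → [+ATR]; 5 /i/ is itself a trigger — this domain ends here.
Target with no active source: position 12 stays [-ATR].
[+ATR] positions on the surface: 1 2 3 4 5 6 7.

no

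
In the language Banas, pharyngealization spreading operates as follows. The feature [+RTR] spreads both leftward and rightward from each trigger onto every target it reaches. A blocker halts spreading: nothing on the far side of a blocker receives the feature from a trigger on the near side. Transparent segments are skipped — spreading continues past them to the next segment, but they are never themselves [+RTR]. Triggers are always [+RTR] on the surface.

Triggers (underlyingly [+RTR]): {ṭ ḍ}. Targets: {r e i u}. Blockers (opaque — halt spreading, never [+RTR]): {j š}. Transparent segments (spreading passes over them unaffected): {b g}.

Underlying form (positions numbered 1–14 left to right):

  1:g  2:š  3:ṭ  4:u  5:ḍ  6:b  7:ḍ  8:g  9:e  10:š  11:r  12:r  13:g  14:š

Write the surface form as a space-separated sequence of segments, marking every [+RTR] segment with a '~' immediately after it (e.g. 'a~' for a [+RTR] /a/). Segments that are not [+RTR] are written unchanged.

From /ṭ/ at 3 rightward: 4 /u/ → [+RTR]; 5 /ḍ/ is itself a trigger — this domain ends here.
From /ṭ/ at 3 leftward: 2 /š/ blocks.
From /ḍ/ at 5 rightward: 6 /b/ transparent; 7 /ḍ/ is itself a trigger — this domain ends here.
From /ḍ/ at 5 leftward: 4 /u/ → [+RTR]; 3 /ṭ/ is itself a trigger — this domain ends here.
From /ḍ/ at 7 rightward: 8 /g/ transparent; 9 /e/ → [+RTR]; 10 /š/ blocks.
From /ḍ/ at 7 leftward: 6 /b/ transparent; 5 /ḍ/ is itself a trigger — this domain ends here.
Targets with no active source: positions 11 12 stay [-emphatic].
[+RTR] positions on the surface: 3 4 5 7 9.

g š ṭ~ u~ ḍ~ b ḍ~ g e~ š r r g š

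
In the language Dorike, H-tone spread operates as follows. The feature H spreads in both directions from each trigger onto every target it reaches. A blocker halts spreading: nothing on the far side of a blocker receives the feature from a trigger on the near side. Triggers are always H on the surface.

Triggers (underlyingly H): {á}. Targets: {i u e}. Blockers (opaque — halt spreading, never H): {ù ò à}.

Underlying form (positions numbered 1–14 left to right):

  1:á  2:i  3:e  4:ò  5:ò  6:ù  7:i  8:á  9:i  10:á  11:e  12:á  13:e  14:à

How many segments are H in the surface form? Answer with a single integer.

10

From /á/ at 1 rightward: 2 /i/ → H; 3 /e/ → H; 4 /ò/ blocks.
From /á/ at 1 leftward: word edge.
From /á/ at 8 rightward: 9 /i/ → H; 10 /á/ is itself a trigger — this domain ends here.
From /á/ at 8 leftward: 7 /i/ → H; 6 /ù/ blocks.
From /á/ at 10 rightward: 11 /e/ → H; 12 /á/ is itself a trigger — this domain ends here.
From /á/ at 10 leftward: 9 /i/ → H; 8 /á/ is itself a trigger — this domain ends here.
From /á/ at 12 rightward: 13 /e/ → H; 14 /à/ blocks.
From /á/ at 12 leftward: 11 /e/ → H; 10 /á/ is itself a trigger — this domain ends here.
H positions on the surface: 1 2 3 7 8 9 10 11 12 13.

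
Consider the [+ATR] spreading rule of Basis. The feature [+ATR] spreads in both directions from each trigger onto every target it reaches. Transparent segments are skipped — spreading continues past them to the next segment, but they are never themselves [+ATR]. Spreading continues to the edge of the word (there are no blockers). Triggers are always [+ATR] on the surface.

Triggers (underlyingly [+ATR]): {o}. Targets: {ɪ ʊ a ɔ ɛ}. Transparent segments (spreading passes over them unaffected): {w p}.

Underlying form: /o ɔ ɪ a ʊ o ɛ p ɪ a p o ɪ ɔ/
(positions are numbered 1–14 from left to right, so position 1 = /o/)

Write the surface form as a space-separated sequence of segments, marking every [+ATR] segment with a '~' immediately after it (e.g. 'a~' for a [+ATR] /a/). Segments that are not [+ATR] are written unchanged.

From /o/ at 1 rightward: 2 /ɔ/ → [+ATR]; 3 /ɪ/ → [+ATR]; 4 /a/ → [+ATR]; 5 /ʊ/ → [+ATR]; 6 /o/ is itself a trigger — this domain ends here.
From /o/ at 1 leftward: word edge.
From /o/ at 6 rightward: 7 /ɛ/ → [+ATR]; 8 /p/ transparent; 9 /ɪ/ → [+ATR]; 10 /a/ → [+ATR]; 11 /p/ transparent; 12 /o/ is itself a trigger — this domain ends here.
From /o/ at 6 leftward: 5 /ʊ/ → [+ATR]; 4 /a/ → [+ATR]; 3 /ɪ/ → [+ATR]; 2 /ɔ/ → [+ATR]; 1 /o/ is itself a trigger — this domain ends here.
From /o/ at 12 rightward: 13 /ɪ/ → [+ATR]; 14 /ɔ/ → [+ATR]; word edge.
From /o/ at 12 leftward: 11 /p/ transparent; 10 /a/ → [+ATR]; 9 /ɪ/ → [+ATR]; 8 /p/ transparent; 7 /ɛ/ → [+ATR]; 6 /o/ is itself a trigger — this domain ends here.
[+ATR] positions on the surface: 1 2 3 4 5 6 7 9 10 12 13 14.

o~ ɔ~ ɪ~ a~ ʊ~ o~ ɛ~ p ɪ~ a~ p o~ ɪ~ ɔ~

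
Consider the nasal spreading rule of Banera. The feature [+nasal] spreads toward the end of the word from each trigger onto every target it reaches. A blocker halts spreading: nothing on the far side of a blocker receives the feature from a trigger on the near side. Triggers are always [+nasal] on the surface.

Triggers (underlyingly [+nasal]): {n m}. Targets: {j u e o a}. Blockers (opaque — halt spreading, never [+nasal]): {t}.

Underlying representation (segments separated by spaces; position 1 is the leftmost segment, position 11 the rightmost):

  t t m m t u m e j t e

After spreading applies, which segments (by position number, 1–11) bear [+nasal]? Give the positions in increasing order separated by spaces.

3 4 7 8 9

From /m/ at 3 rightward: 4 /m/ is itself a trigger — this domain ends here.
From /m/ at 4 rightward: 5 /t/ blocks.
From /m/ at 7 rightward: 8 /e/ → [+nasal]; 9 /j/ → [+nasal]; 10 /t/ blocks.
Targets with no active source: positions 6 11 stay [-nasal].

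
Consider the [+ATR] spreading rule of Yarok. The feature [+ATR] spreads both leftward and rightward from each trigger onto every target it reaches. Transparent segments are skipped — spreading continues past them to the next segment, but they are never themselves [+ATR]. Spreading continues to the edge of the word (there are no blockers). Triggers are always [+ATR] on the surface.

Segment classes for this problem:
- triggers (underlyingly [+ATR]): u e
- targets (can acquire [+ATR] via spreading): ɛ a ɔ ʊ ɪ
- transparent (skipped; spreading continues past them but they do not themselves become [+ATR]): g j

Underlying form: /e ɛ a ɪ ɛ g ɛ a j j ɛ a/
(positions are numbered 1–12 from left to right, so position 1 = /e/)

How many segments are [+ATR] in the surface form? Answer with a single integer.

9

From /e/ at 1 rightward: 2 /ɛ/ → [+ATR]; 3 /a/ → [+ATR]; 4 /ɪ/ → [+ATR]; 5 /ɛ/ → [+ATR]; 6 /g/ transparent; 7 /ɛ/ → [+ATR]; 8 /a/ → [+ATR]; 9 /j/ transparent; 10 /j/ transparent; 11 /ɛ/ → [+ATR]; 12 /a/ → [+ATR]; word edge.
From /e/ at 1 leftward: word edge.
[+ATR] positions on the surface: 1 2 3 4 5 7 8 11 12.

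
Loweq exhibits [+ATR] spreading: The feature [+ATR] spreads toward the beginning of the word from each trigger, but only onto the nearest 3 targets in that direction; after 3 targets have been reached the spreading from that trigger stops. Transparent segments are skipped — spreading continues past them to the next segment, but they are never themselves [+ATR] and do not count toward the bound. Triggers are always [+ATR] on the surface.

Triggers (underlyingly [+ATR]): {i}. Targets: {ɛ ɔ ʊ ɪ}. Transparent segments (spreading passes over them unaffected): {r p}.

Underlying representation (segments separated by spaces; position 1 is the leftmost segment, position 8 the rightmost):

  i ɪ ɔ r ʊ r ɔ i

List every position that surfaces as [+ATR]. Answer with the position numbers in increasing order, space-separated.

From /i/ at 1 leftward: word edge.
From /i/ at 8 leftward: 7 /ɔ/ → [+ATR]; 6 /r/ transparent; 5 /ʊ/ → [+ATR]; 4 /r/ transparent; 3 /ɔ/ → [+ATR]; bound reached.
Target with no active source: position 2 stays [-ATR].

1 3 5 7 8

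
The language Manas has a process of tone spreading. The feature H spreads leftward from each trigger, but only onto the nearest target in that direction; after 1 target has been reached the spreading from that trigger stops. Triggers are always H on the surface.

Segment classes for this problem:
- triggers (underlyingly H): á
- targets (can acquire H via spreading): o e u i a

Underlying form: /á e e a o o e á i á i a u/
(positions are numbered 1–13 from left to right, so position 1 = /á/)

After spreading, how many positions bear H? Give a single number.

From /á/ at 1 leftward: word edge.
From /á/ at 8 leftward: 7 /e/ → H; bound reached.
From /á/ at 10 leftward: 9 /i/ → H; bound reached.
Targets with no active source: positions 2 3 4 5 6 11 12 13 stay [-high tone].
H positions on the surface: 1 7 8 9 10.

5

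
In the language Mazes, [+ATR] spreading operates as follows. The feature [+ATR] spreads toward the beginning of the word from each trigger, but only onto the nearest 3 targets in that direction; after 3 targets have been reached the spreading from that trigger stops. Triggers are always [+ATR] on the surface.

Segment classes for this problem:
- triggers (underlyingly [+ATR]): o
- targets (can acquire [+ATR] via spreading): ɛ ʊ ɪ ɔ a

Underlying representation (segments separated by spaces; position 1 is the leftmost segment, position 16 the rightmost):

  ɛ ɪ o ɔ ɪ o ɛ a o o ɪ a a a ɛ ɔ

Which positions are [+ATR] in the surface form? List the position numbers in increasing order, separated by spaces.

From /o/ at 3 leftward: 2 /ɪ/ → [+ATR]; 1 /ɛ/ → [+ATR]; word edge.
From /o/ at 6 leftward: 5 /ɪ/ → [+ATR]; 4 /ɔ/ → [+ATR]; 3 /o/ is itself a trigger — this domain ends here.
From /o/ at 9 leftward: 8 /a/ → [+ATR]; 7 /ɛ/ → [+ATR]; 6 /o/ is itself a trigger — this domain ends here.
From /o/ at 10 leftward: 9 /o/ is itself a trigger — this domain ends here.
Targets with no active source: positions 11 12 13 14 15 16 stay [-ATR].

1 2 3 4 5 6 7 8 9 10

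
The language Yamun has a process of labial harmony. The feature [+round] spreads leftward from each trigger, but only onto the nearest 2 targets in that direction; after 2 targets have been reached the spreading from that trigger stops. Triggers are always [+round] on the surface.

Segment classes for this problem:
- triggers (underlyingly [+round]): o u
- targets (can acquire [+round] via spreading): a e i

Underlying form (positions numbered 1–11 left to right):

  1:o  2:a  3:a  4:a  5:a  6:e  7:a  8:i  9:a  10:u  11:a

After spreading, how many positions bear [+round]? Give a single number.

4

From /o/ at 1 leftward: word edge.
From /u/ at 10 leftward: 9 /a/ → [+round]; 8 /i/ → [+round]; bound reached.
Targets with no active source: positions 2 3 4 5 6 7 11 stay [-round].
[+round] positions on the surface: 1 8 9 10.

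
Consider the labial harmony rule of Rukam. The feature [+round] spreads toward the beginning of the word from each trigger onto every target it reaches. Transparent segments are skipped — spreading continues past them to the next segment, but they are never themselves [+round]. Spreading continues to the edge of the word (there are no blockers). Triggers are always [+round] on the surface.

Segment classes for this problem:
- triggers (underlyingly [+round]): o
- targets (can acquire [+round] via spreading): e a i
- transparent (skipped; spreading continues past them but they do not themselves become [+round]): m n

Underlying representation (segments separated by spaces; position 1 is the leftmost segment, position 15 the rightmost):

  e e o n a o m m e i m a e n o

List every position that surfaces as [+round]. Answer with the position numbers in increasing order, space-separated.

From /o/ at 3 leftward: 2 /e/ → [+round]; 1 /e/ → [+round]; word edge.
From /o/ at 6 leftward: 5 /a/ → [+round]; 4 /n/ transparent; 3 /o/ is itself a trigger — this domain ends here.
From /o/ at 15 leftward: 14 /n/ transparent; 13 /e/ → [+round]; 12 /a/ → [+round]; 11 /m/ transparent; 10 /i/ → [+round]; 9 /e/ → [+round]; 8 /m/ transparent; 7 /m/ transparent; 6 /o/ is itself a trigger — this domain ends here.

1 2 3 5 6 9 10 12 13 15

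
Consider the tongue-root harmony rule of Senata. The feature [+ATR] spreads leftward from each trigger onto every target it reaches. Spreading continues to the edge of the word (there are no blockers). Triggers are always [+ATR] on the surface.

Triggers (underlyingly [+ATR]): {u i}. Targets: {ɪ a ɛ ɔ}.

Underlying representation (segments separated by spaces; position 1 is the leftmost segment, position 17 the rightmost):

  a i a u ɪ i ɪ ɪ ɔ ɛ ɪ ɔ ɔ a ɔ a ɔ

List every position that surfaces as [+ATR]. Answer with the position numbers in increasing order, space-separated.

1 2 3 4 5 6

From /i/ at 2 leftward: 1 /a/ → [+ATR]; word edge.
From /u/ at 4 leftward: 3 /a/ → [+ATR]; 2 /i/ is itself a trigger — this domain ends here.
From /i/ at 6 leftward: 5 /ɪ/ → [+ATR]; 4 /u/ is itself a trigger — this domain ends here.
Targets with no active source: positions 7 8 9 10 11 12 13 14 15 16 17 stay [-ATR].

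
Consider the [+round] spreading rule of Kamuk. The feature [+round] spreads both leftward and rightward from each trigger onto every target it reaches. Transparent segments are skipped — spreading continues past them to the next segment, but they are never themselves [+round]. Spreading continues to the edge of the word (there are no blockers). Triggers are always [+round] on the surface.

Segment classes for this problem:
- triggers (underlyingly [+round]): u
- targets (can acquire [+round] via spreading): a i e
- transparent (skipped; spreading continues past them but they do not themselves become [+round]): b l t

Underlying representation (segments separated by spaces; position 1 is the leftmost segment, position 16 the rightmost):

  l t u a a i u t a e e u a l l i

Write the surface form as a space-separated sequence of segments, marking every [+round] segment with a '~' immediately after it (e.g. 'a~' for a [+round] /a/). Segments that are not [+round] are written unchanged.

l t u~ a~ a~ i~ u~ t a~ e~ e~ u~ a~ l l i~

From /u/ at 3 rightward: 4 /a/ → [+round]; 5 /a/ → [+round]; 6 /i/ → [+round]; 7 /u/ is itself a trigger — this domain ends here.
From /u/ at 3 leftward: 2 /t/ transparent; 1 /l/ transparent; word edge.
From /u/ at 7 rightward: 8 /t/ transparent; 9 /a/ → [+round]; 10 /e/ → [+round]; 11 /e/ → [+round]; 12 /u/ is itself a trigger — this domain ends here.
From /u/ at 7 leftward: 6 /i/ → [+round]; 5 /a/ → [+round]; 4 /a/ → [+round]; 3 /u/ is itself a trigger — this domain ends here.
From /u/ at 12 rightward: 13 /a/ → [+round]; 14 /l/ transparent; 15 /l/ transparent; 16 /i/ → [+round]; word edge.
From /u/ at 12 leftward: 11 /e/ → [+round]; 10 /e/ → [+round]; 9 /a/ → [+round]; 8 /t/ transparent; 7 /u/ is itself a trigger — this domain ends here.
[+round] positions on the surface: 3 4 5 6 7 9 10 11 12 13 16.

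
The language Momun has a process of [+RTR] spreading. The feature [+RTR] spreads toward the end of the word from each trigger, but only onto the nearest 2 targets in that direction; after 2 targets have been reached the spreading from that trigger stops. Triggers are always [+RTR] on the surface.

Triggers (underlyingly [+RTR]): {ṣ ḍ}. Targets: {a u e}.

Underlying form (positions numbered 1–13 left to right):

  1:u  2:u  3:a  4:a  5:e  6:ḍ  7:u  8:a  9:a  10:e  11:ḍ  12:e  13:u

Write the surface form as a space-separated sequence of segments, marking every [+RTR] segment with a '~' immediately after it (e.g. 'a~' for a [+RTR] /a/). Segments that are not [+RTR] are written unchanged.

From /ḍ/ at 6 rightward: 7 /u/ → [+RTR]; 8 /a/ → [+RTR]; bound reached.
From /ḍ/ at 11 rightward: 12 /e/ → [+RTR]; 13 /u/ → [+RTR]; bound reached.
Targets with no active source: positions 1 2 3 4 5 9 10 stay [-emphatic].
[+RTR] positions on the surface: 6 7 8 11 12 13.

u u a a e ḍ~ u~ a~ a e ḍ~ e~ u~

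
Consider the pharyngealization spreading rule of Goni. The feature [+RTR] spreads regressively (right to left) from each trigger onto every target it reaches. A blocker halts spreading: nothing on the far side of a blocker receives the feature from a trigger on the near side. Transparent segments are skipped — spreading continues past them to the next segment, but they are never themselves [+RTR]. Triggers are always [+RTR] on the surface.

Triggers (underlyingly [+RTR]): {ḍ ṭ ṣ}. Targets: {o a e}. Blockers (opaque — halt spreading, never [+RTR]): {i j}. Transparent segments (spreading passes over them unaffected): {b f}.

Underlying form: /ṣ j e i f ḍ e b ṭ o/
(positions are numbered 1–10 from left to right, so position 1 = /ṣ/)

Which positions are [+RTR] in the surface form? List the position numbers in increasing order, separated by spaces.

From /ṣ/ at 1 leftward: word edge.
From /ḍ/ at 6 leftward: 5 /f/ transparent; 4 /i/ blocks.
From /ṭ/ at 9 leftward: 8 /b/ transparent; 7 /e/ → [+RTR]; 6 /ḍ/ is itself a trigger — this domain ends here.
Targets with no active source: positions 3 10 stay [-emphatic].

1 6 7 9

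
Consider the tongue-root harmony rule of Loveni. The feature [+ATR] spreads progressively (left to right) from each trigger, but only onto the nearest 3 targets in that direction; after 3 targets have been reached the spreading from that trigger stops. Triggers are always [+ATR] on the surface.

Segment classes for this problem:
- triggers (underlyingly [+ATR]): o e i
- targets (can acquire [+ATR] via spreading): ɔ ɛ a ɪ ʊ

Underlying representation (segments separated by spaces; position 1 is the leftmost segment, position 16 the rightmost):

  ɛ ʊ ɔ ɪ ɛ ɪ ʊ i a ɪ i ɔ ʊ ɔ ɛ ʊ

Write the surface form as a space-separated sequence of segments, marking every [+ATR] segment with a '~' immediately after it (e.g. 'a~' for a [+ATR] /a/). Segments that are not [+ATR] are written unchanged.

ɛ ʊ ɔ ɪ ɛ ɪ ʊ i~ a~ ɪ~ i~ ɔ~ ʊ~ ɔ~ ɛ ʊ

From /i/ at 8 rightward: 9 /a/ → [+ATR]; 10 /ɪ/ → [+ATR]; 11 /i/ is itself a trigger — this domain ends here.
From /i/ at 11 rightward: 12 /ɔ/ → [+ATR]; 13 /ʊ/ → [+ATR]; 14 /ɔ/ → [+ATR]; bound reached.
Targets with no active source: positions 1 2 3 4 5 6 7 15 16 stay [-ATR].
[+ATR] positions on the surface: 8 9 10 11 12 13 14.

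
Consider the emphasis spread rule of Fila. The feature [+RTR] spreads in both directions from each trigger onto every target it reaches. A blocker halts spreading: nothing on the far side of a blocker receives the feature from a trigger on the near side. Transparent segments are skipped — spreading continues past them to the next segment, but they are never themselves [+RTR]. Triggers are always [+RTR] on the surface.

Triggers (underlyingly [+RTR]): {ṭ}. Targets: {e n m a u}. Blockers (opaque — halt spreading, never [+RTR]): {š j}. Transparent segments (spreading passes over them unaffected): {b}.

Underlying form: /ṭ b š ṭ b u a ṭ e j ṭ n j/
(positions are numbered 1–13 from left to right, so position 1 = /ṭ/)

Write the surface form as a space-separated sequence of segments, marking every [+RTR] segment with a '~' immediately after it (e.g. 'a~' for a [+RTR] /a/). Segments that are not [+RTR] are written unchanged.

ṭ~ b š ṭ~ b u~ a~ ṭ~ e~ j ṭ~ n~ j

From /ṭ/ at 1 rightward: 2 /b/ transparent; 3 /š/ blocks.
From /ṭ/ at 1 leftward: word edge.
From /ṭ/ at 4 rightward: 5 /b/ transparent; 6 /u/ → [+RTR]; 7 /a/ → [+RTR]; 8 /ṭ/ is itself a trigger — this domain ends here.
From /ṭ/ at 4 leftward: 3 /š/ blocks.
From /ṭ/ at 8 rightward: 9 /e/ → [+RTR]; 10 /j/ blocks.
From /ṭ/ at 8 leftward: 7 /a/ → [+RTR]; 6 /u/ → [+RTR]; 5 /b/ transparent; 4 /ṭ/ is itself a trigger — this domain ends here.
From /ṭ/ at 11 rightward: 12 /n/ → [+RTR]; 13 /j/ blocks.
From /ṭ/ at 11 leftward: 10 /j/ blocks.
[+RTR] positions on the surface: 1 4 6 7 8 9 11 12.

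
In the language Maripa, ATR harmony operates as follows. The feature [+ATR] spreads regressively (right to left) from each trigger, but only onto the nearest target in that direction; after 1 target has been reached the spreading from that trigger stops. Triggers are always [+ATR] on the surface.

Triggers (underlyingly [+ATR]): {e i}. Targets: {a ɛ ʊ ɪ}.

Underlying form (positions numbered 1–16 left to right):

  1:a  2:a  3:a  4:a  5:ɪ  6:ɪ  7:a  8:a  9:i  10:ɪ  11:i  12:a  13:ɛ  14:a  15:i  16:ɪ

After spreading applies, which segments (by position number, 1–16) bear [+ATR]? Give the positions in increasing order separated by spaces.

From /i/ at 9 leftward: 8 /a/ → [+ATR]; bound reached.
From /i/ at 11 leftward: 10 /ɪ/ → [+ATR]; bound reached.
From /i/ at 15 leftward: 14 /a/ → [+ATR]; bound reached.
Targets with no active source: positions 1 2 3 4 5 6 7 12 13 16 stay [-ATR].

8 9 10 11 14 15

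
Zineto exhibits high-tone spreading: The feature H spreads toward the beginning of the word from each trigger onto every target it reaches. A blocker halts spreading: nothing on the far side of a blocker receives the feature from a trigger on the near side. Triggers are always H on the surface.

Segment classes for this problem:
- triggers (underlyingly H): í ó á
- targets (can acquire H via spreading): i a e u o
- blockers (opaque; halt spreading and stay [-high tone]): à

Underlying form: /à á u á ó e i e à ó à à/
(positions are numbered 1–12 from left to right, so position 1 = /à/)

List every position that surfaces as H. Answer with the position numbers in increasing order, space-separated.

2 3 4 5 10

From /á/ at 2 leftward: 1 /à/ blocks.
From /á/ at 4 leftward: 3 /u/ → H; 2 /á/ is itself a trigger — this domain ends here.
From /ó/ at 5 leftward: 4 /á/ is itself a trigger — this domain ends here.
From /ó/ at 10 leftward: 9 /à/ blocks.
Targets with no active source: positions 6 7 8 stay [-high tone].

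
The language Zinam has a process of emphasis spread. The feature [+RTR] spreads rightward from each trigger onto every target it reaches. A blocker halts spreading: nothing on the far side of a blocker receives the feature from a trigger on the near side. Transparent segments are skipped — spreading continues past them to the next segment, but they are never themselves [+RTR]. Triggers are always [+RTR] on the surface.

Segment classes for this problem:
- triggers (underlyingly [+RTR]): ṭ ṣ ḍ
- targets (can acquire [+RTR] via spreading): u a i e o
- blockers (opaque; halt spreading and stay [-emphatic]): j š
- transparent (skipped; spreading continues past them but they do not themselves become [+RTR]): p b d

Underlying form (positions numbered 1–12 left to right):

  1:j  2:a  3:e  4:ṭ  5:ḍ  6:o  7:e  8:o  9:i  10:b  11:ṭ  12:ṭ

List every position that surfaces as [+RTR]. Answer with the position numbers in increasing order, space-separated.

From /ṭ/ at 4 rightward: 5 /ḍ/ is itself a trigger — this domain ends here.
From /ḍ/ at 5 rightward: 6 /o/ → [+RTR]; 7 /e/ → [+RTR]; 8 /o/ → [+RTR]; 9 /i/ → [+RTR]; 10 /b/ transparent; 11 /ṭ/ is itself a trigger — this domain ends here.
From /ṭ/ at 11 rightward: 12 /ṭ/ is itself a trigger — this domain ends here.
From /ṭ/ at 12 rightward: word edge.
Targets with no active source: positions 2 3 stay [-emphatic].

4 5 6 7 8 9 11 12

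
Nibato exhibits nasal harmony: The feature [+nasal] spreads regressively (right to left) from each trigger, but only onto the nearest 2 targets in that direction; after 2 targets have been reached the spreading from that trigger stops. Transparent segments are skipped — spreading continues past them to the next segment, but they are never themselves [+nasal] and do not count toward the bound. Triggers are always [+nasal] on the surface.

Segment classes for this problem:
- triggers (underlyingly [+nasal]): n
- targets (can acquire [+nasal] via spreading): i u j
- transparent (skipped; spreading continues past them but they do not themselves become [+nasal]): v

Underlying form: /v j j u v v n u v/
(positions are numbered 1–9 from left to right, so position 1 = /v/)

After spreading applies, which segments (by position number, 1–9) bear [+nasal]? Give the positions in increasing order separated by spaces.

From /n/ at 7 leftward: 6 /v/ transparent; 5 /v/ transparent; 4 /u/ → [+nasal]; 3 /j/ → [+nasal]; bound reached.
Targets with no active source: positions 2 8 stay [-nasal].

3 4 7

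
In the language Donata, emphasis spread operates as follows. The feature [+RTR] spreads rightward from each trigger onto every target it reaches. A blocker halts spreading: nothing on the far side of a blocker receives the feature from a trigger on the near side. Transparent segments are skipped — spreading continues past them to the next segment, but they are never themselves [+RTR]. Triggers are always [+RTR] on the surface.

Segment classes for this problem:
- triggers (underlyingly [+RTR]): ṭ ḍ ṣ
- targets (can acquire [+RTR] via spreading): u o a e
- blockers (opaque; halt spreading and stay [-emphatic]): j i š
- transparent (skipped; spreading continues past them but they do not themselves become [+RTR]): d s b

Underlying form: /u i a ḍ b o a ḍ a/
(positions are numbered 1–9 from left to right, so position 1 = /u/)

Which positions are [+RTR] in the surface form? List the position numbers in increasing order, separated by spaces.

4 6 7 8 9

From /ḍ/ at 4 rightward: 5 /b/ transparent; 6 /o/ → [+RTR]; 7 /a/ → [+RTR]; 8 /ḍ/ is itself a trigger — this domain ends here.
From /ḍ/ at 8 rightward: 9 /a/ → [+RTR]; word edge.
Targets with no active source: positions 1 3 stay [-emphatic].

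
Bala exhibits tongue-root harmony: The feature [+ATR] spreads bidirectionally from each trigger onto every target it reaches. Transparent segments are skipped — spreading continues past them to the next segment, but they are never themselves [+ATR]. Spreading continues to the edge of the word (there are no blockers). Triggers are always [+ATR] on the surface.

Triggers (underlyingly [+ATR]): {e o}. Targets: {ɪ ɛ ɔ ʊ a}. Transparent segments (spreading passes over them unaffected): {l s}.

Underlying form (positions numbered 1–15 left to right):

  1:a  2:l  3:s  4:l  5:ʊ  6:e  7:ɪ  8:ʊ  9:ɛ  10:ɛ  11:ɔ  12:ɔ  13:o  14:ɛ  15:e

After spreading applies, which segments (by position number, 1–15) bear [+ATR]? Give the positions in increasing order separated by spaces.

From /e/ at 6 rightward: 7 /ɪ/ → [+ATR]; 8 /ʊ/ → [+ATR]; 9 /ɛ/ → [+ATR]; 10 /ɛ/ → [+ATR]; 11 /ɔ/ → [+ATR]; 12 /ɔ/ → [+ATR]; 13 /o/ is itself a trigger — this domain ends here.
From /e/ at 6 leftward: 5 /ʊ/ → [+ATR]; 4 /l/ transparent; 3 /s/ transparent; 2 /l/ transparent; 1 /a/ → [+ATR]; word edge.
From /o/ at 13 rightward: 14 /ɛ/ → [+ATR]; 15 /e/ is itself a trigger — this domain ends here.
From /o/ at 13 leftward: 12 /ɔ/ → [+ATR]; 11 /ɔ/ → [+ATR]; 10 /ɛ/ → [+ATR]; 9 /ɛ/ → [+ATR]; 8 /ʊ/ → [+ATR]; 7 /ɪ/ → [+ATR]; 6 /e/ is itself a trigger — this domain ends here.
From /e/ at 15 rightward: word edge.
From /e/ at 15 leftward: 14 /ɛ/ → [+ATR]; 13 /o/ is itself a trigger — this domain ends here.

1 5 6 7 8 9 10 11 12 13 14 15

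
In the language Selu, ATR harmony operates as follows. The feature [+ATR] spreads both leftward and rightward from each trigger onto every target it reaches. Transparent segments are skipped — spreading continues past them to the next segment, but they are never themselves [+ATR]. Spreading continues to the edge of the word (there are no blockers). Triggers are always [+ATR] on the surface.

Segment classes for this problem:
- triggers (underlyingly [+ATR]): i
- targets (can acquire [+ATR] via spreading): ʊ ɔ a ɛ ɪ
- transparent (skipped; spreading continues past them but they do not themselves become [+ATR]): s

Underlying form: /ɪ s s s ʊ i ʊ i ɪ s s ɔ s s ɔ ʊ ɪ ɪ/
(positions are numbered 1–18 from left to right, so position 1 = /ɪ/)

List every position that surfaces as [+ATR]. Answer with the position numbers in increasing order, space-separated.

From /i/ at 6 rightward: 7 /ʊ/ → [+ATR]; 8 /i/ is itself a trigger — this domain ends here.
From /i/ at 6 leftward: 5 /ʊ/ → [+ATR]; 4 /s/ transparent; 3 /s/ transparent; 2 /s/ transparent; 1 /ɪ/ → [+ATR]; word edge.
From /i/ at 8 rightward: 9 /ɪ/ → [+ATR]; 10 /s/ transparent; 11 /s/ transparent; 12 /ɔ/ → [+ATR]; 13 /s/ transparent; 14 /s/ transparent; 15 /ɔ/ → [+ATR]; 16 /ʊ/ → [+ATR]; 17 /ɪ/ → [+ATR]; 18 /ɪ/ → [+ATR]; word edge.
From /i/ at 8 leftward: 7 /ʊ/ → [+ATR]; 6 /i/ is itself a trigger — this domain ends here.

1 5 6 7 8 9 12 15 16 17 18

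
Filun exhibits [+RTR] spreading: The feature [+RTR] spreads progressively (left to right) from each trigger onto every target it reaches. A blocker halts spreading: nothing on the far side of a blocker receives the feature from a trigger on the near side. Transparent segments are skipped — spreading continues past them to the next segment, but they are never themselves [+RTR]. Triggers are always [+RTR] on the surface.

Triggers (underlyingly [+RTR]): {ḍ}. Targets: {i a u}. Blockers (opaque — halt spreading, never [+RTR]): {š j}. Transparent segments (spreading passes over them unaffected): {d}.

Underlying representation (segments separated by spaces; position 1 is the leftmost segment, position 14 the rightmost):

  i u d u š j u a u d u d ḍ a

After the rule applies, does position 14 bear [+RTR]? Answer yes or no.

yes

From /ḍ/ at 13 rightward: 14 /a/ → [+RTR]; word edge.
Targets with no active source: positions 1 2 4 7 8 9 11 stay [-emphatic].
[+RTR] positions on the surface: 13 14.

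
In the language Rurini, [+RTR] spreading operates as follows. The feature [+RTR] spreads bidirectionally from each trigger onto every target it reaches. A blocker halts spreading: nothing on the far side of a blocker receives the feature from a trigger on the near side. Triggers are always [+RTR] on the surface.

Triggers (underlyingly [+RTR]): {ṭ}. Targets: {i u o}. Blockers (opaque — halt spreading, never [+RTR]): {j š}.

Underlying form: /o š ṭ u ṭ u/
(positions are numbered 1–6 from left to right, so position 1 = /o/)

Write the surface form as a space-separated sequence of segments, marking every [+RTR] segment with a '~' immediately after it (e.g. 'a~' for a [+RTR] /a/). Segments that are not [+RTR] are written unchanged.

From /ṭ/ at 3 rightward: 4 /u/ → [+RTR]; 5 /ṭ/ is itself a trigger — this domain ends here.
From /ṭ/ at 3 leftward: 2 /š/ blocks.
From /ṭ/ at 5 rightward: 6 /u/ → [+RTR]; word edge.
From /ṭ/ at 5 leftward: 4 /u/ → [+RTR]; 3 /ṭ/ is itself a trigger — this domain ends here.
Target with no active source: position 1 stays [-emphatic].
[+RTR] positions on the surface: 3 4 5 6.

o š ṭ~ u~ ṭ~ u~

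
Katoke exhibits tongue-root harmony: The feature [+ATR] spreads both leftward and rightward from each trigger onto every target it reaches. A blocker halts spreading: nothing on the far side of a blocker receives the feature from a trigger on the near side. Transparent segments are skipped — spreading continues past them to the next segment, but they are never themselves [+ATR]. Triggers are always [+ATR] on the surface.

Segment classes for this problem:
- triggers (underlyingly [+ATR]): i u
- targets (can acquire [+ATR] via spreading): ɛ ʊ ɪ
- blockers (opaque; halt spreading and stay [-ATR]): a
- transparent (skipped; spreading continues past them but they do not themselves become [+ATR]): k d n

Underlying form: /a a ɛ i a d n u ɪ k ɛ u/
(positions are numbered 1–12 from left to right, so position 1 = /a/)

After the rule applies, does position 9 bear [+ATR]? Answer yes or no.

From /i/ at 4 rightward: 5 /a/ blocks.
From /i/ at 4 leftward: 3 /ɛ/ → [+ATR]; 2 /a/ blocks.
From /u/ at 8 rightward: 9 /ɪ/ → [+ATR]; 10 /k/ transparent; 11 /ɛ/ → [+ATR]; 12 /u/ is itself a trigger — this domain ends here.
From /u/ at 8 leftward: 7 /n/ transparent; 6 /d/ transparent; 5 /a/ blocks.
From /u/ at 12 rightward: word edge.
From /u/ at 12 leftward: 11 /ɛ/ → [+ATR]; 10 /k/ transparent; 9 /ɪ/ → [+ATR]; 8 /u/ is itself a trigger — this domain ends here.
[+ATR] positions on the surface: 3 4 8 9 11 12.

yes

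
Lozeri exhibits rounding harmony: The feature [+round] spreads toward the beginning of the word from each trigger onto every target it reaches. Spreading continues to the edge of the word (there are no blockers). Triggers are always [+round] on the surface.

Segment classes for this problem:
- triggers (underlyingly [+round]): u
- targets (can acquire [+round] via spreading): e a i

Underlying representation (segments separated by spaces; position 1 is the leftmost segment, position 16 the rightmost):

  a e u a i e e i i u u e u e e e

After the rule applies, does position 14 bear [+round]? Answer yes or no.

From /u/ at 3 leftward: 2 /e/ → [+round]; 1 /a/ → [+round]; word edge.
From /u/ at 10 leftward: 9 /i/ → [+round]; 8 /i/ → [+round]; 7 /e/ → [+round]; 6 /e/ → [+round]; 5 /i/ → [+round]; 4 /a/ → [+round]; 3 /u/ is itself a trigger — this domain ends here.
From /u/ at 11 leftward: 10 /u/ is itself a trigger — this domain ends here.
From /u/ at 13 leftward: 12 /e/ → [+round]; 11 /u/ is itself a trigger — this domain ends here.
Targets with no active source: positions 14 15 16 stay [-round].
[+round] positions on the surface: 1 2 3 4 5 6 7 8 9 10 11 12 13.

no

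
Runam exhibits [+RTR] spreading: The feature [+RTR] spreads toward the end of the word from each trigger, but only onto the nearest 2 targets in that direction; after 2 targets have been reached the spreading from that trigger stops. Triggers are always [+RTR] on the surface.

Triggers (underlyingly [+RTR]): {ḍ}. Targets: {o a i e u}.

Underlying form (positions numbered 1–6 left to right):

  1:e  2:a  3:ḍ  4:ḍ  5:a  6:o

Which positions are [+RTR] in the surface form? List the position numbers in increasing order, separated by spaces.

From /ḍ/ at 3 rightward: 4 /ḍ/ is itself a trigger — this domain ends here.
From /ḍ/ at 4 rightward: 5 /a/ → [+RTR]; 6 /o/ → [+RTR]; bound reached.
Targets with no active source: positions 1 2 stay [-emphatic].

3 4 5 6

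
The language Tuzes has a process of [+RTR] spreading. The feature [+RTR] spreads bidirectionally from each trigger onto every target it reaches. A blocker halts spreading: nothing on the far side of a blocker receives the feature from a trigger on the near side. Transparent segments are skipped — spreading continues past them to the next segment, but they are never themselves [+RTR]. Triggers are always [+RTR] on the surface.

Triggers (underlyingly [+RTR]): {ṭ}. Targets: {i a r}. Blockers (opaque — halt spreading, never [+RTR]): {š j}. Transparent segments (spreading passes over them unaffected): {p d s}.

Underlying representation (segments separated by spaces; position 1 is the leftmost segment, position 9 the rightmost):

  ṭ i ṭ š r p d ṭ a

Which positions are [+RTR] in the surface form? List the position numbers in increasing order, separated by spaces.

1 2 3 5 8 9

From /ṭ/ at 1 rightward: 2 /i/ → [+RTR]; 3 /ṭ/ is itself a trigger — this domain ends here.
From /ṭ/ at 1 leftward: word edge.
From /ṭ/ at 3 rightward: 4 /š/ blocks.
From /ṭ/ at 3 leftward: 2 /i/ → [+RTR]; 1 /ṭ/ is itself a trigger — this domain ends here.
From /ṭ/ at 8 rightward: 9 /a/ → [+RTR]; word edge.
From /ṭ/ at 8 leftward: 7 /d/ transparent; 6 /p/ transparent; 5 /r/ → [+RTR]; 4 /š/ blocks.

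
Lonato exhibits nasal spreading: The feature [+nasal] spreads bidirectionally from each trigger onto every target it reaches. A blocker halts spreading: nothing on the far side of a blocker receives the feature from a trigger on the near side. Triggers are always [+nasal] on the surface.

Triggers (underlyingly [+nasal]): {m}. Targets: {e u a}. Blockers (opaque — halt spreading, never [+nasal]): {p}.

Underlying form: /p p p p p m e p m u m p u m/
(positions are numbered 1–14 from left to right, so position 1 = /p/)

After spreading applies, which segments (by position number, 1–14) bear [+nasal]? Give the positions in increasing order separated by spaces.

6 7 9 10 11 13 14

From /m/ at 6 rightward: 7 /e/ → [+nasal]; 8 /p/ blocks.
From /m/ at 6 leftward: 5 /p/ blocks.
From /m/ at 9 rightward: 10 /u/ → [+nasal]; 11 /m/ is itself a trigger — this domain ends here.
From /m/ at 9 leftward: 8 /p/ blocks.
From /m/ at 11 rightward: 12 /p/ blocks.
From /m/ at 11 leftward: 10 /u/ → [+nasal]; 9 /m/ is itself a trigger — this domain ends here.
From /m/ at 14 rightward: word edge.
From /m/ at 14 leftward: 13 /u/ → [+nasal]; 12 /p/ blocks.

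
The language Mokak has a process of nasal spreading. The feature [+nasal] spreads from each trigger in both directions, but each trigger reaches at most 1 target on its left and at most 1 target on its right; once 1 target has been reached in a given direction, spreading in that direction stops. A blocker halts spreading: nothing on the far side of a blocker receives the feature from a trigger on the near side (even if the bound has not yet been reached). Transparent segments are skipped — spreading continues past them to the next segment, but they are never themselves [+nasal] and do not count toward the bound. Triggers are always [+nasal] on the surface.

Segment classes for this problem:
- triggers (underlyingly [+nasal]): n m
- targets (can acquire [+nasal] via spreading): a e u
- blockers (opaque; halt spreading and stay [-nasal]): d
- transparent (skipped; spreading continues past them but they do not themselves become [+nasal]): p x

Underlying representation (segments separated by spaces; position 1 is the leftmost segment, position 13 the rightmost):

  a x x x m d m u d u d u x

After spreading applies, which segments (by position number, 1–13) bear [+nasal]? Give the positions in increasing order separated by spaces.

From /m/ at 5 rightward: 6 /d/ blocks.
From /m/ at 5 leftward: 4 /x/ transparent; 3 /x/ transparent; 2 /x/ transparent; 1 /a/ → [+nasal]; bound reached.
From /m/ at 7 rightward: 8 /u/ → [+nasal]; bound reached.
From /m/ at 7 leftward: 6 /d/ blocks.
Targets with no active source: positions 10 12 stay [-nasal].

1 5 7 8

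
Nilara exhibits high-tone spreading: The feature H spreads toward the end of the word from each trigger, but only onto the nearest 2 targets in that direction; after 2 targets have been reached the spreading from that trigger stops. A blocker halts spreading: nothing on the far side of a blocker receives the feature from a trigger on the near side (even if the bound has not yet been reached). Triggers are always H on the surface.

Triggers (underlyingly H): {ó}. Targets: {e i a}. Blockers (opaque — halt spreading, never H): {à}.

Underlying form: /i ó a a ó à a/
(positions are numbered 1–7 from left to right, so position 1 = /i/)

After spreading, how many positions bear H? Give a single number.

4

From /ó/ at 2 rightward: 3 /a/ → H; 4 /a/ → H; bound reached.
From /ó/ at 5 rightward: 6 /à/ blocks.
Targets with no active source: positions 1 7 stay [-high tone].
H positions on the surface: 2 3 4 5.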